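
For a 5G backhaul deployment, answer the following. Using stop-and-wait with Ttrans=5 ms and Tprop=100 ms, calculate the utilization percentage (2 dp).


Given: Ttrans = 5 ms, Tprop = 100 ms
RTT = 2 * Tprop = 2 * 100 = 200 ms
U = Ttrans / (Ttrans + RTT)
U = 5 / (5 + 200)
U = 5 / 205 = 0.02439
U% = 2.44%

2.44


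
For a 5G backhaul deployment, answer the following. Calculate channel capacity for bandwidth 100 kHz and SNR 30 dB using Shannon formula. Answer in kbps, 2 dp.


Given: B = 100 kHz, SNR = 30 dB
SNR linear = 10^(30/10) = 1000
1 + SNR = 1001
log2(1001) = 9.9672262588
C = 100 * 1000 * 9.9672262588 = 996722.6259 bps
C = 996.722626 kbps -> 996.72 kbps (2 dp)

996.72


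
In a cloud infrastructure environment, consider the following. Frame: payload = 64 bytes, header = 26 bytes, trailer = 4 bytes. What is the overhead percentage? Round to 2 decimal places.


Given: payload = 64 B, header = 26 B, trailer = 4 B
Overhead bytes = header + trailer = 26 + 4 = 30
Total frame = payload + overhead = 64 + 30 = 94
Overhead % = 30 / 94 * 100 = 31.9149% -> 31.91% (2 dp)

31.91


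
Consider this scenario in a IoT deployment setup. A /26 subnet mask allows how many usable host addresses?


Given: subnet mask /26
Host bits = 32 - 26 = 6
Total addresses = 2^6 = 64
Usable hosts = 64 - 2 (network + broadcast) = 62

62


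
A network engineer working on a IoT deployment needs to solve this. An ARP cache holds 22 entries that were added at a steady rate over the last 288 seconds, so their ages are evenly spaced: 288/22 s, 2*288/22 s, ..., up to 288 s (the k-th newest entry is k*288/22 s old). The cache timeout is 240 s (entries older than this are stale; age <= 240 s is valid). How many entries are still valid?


Ages are k * 288/22 s for k = 1..22 (spacing = 13.0909 s).
Entry k is valid iff k * 288/22 <= 240 iff k <= 22 * 240 / 288 = 18.3333
n_valid = floor(18.3333) = 18
(n_stale = 22 - 18 = 4)

18


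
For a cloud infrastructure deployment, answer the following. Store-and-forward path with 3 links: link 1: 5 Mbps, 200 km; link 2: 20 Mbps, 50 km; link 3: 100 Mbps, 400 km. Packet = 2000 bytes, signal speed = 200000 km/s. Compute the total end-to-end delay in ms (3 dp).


Packet = 2000 bytes = 16000 bits. Store-and-forward: sum (t_trans + t_prop) per link.
Link 1: t_trans = 16000/(5*10^6) s = 3.2000 ms; t_prop = 200/200000 s = 1.0000 ms; subtotal = 4.2000 ms
Link 2: t_trans = 16000/(20*10^6) s = 0.8000 ms; t_prop = 50/200000 s = 0.2500 ms; subtotal = 1.0500 ms
Link 3: t_trans = 16000/(100*10^6) s = 0.1600 ms; t_prop = 400/200000 s = 2.0000 ms; subtotal = 2.1600 ms
End-to-end = 4.2000 + 1.0500 + 2.1600 = 7.4100 ms -> 7.410 ms (3 dp)

7.410


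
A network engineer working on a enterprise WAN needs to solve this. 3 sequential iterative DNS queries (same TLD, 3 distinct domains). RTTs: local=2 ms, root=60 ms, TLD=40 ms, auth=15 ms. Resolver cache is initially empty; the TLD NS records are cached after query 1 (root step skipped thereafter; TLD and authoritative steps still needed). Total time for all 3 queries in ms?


Lookup 1 (cold cache): local + root + TLD + auth = 2 + 60 + 40 + 15 = 117 ms
Lookups 2..3 (TLD NS cached -> skip root; new domain -> still ask TLD and auth): local + TLD + auth = 2 + 40 + 15 = 57 ms each
Remaining 2 lookups: 2 * 57 = 114 ms
Total = 117 + 114 = 231 ms

231


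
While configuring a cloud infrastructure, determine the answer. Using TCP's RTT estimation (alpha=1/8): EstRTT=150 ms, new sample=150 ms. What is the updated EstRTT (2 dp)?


Given: EstRTT = 150 ms, SampleRTT = 150 ms, alpha = 1/8
New EstRTT = (1 - alpha) * EstRTT + alpha * SampleRTT
(7/8) * 150 = 131.25
(1/8) * 150 = 18.75
New EstRTT = 131.25 + 18.75 = 150 ms -> 150.00 ms (2 dp)

150.00


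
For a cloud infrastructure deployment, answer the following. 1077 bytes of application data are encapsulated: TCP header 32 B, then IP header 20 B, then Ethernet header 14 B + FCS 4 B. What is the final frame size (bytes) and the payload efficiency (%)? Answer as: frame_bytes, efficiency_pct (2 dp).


TCP segment = 1077 + 32 = 1109 B
IP packet = 1109 + 20 = 1129 B
Ethernet frame = 1129 + 14 + 4 = 1147 B
Efficiency = app / frame = 1077 / 1147 = 0.938971 = 93.8971% -> 93.90% (2 dp)

1147, 93.90


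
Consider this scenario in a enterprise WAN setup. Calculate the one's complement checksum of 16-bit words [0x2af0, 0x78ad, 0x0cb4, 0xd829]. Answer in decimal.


Given words: [0x2af0, 0x78ad, 0x0cb4, 0xd829]
Step 1: Sum all words
Raw sum = 10992 + 30893 + 3252 + 55337 = 100474
Step 2: Fold carry: (34938 + 1) = 34939
One's complement = ~34939 & 0xFFFF = 30596

30596


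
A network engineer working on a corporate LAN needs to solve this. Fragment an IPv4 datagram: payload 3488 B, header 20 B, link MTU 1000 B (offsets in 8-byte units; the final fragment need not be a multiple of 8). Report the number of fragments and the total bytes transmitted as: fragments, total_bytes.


Max data per non-final fragment = floor((MTU - header)/8)*8 = floor((1000 - 20)/8)*8 = floor(980/8)*8 = 976 B
Final fragment needs no 8-byte alignment: it can carry up to MTU - header = 980 B
Non-final fragments needed = ceil((payload - 980) / 976) = ceil(2508/976) = ceil(2.5697) = 3
Number of fragments = 3 + 1 = 4
Fragment sizes (data): 3 * 976 B + 560 B (last, 560 <= 980 OK)
Total bytes sent = payload + n_frags * header = 3488 + 4*20 = 3488 + 80 = 3568 B

4, 3568


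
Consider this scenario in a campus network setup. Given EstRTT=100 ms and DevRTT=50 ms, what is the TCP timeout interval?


Given: EstRTT = 100 ms, DevRTT = 50 ms
Timeout = EstRTT + 4 * DevRTT
4 * DevRTT = 4 * 50 = 200
Timeout = 100 + 200 = 300 ms

300


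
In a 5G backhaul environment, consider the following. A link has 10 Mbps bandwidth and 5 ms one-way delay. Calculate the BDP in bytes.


Given: bandwidth = 10 Mbps, delay = 5 ms
BDP in bits = 10 * 10^6 * 5 / 1000
BDP in bits = 50000
BDP in bytes = 50000 / 8 = 6250

6250


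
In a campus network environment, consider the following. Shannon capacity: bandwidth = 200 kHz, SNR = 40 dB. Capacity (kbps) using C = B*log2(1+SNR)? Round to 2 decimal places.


Given: B = 200 kHz, SNR = 40 dB
SNR linear = 10^(40/10) = 10000
1 + SNR = 10001
log2(10001) = 13.2878566418
C = 200 * 1000 * 13.2878566418 = 2657571.3284 bps
C = 2657.571328 kbps -> 2657.57 kbps (2 dp)

2657.57


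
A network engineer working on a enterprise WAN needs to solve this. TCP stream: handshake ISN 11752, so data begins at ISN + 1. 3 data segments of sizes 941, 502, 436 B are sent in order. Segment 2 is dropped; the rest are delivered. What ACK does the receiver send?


SYN uses sequence number 11752; first data byte = ISN + 1 = 11753.
Segment 1: SEQ = 11753, len = 941 B, covers [11753, 12693]
Segment 2: SEQ = 12694, len = 502 B, covers [12694, 13195] [LOST]
Segment 3: SEQ = 13196, len = 436 B, covers [13196, 13631]
In-order data received: bytes [11753, 12693] (segments 1..1).
Segment 2 missing -> gap begins at byte 12694; later segments buffered out of order.
Cumulative ACK = next expected in-order byte = 11753 + 941 = 12694

12694


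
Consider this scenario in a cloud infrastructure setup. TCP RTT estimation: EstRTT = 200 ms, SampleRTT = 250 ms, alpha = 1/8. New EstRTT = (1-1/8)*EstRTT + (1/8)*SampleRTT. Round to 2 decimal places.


Given: EstRTT = 200 ms, SampleRTT = 250 ms, alpha = 1/8
New EstRTT = (1 - alpha) * EstRTT + alpha * SampleRTT
(7/8) * 200 = 175
(1/8) * 250 = 31.25
New EstRTT = 175 + 31.25 = 206.25 ms -> 206.25 ms (2 dp)

206.25


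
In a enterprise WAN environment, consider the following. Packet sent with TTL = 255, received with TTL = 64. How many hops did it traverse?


Given: initial TTL = 255, received TTL = 64
Hops = initial TTL - received TTL
Hops = 255 - 64 = 191

191


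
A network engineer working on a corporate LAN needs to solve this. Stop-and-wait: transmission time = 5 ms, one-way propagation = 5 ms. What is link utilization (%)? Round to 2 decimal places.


Given: Ttrans = 5 ms, Tprop = 5 ms
RTT = 2 * Tprop = 2 * 5 = 10 ms
U = Ttrans / (Ttrans + RTT)
U = 5 / (5 + 10)
U = 5 / 15 = 0.333333
U% = 33.33%

33.33


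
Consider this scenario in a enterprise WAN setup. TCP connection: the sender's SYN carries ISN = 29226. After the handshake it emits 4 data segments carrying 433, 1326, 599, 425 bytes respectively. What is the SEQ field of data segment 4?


The SYN occupies sequence number ISN = 29226, so the first data byte is ISN + 1 = 29227.
SEQ of data segment i = (ISN + 1) + sum of payload sizes of segments 1..i-1.
Segment 1: SEQ = 29227, payload = 433 bytes
Segment 2: SEQ = 29660, payload = 1326 bytes
Segment 3: SEQ = 30986, payload = 599 bytes
Segment 4: SEQ = 31585, payload = 425 bytes
SEQ of segment 4 = 29227 + 433 + 1326 + 599 = 31585

31585


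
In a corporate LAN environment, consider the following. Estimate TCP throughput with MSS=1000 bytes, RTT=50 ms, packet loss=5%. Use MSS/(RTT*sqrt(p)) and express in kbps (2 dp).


Given: MSS = 1000 bytes, RTT = 50 ms, loss = 5%
RTT in seconds = 50 / 1000 = 0.05
Loss rate = 5% = 0.05
sqrt(loss) = sqrt(0.05) = 0.223606797750
Throughput (bytes/s) = 1000 / (0.05 * 0.223606797750) = 89442.7191
Throughput (kbps) = 89442.7191 * 8 / 1000 = 715.541753 -> 715.54 kbps (2 dp)

715.54


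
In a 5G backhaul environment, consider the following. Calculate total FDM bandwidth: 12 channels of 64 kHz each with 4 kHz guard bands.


Given: 12 channels, 64 kHz each, guard = 4 kHz
Channel bandwidth = 12 * 64 = 768 kHz
Guard bands = 11 gaps * 4 kHz = 44 kHz
Total = 768 + 44 = 812 kHz

812


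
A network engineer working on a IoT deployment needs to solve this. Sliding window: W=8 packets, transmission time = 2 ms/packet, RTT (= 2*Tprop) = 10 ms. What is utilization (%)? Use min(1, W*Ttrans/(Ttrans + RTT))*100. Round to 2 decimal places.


Given: W = 8, Ttrans = 2 ms, RTT = 10 ms (= 2 * Tprop, Tprop = 5 ms)
Cycle time = Ttrans + RTT = 2 + 10 = 12 ms (first packet sent until its ACK returns)
W * Ttrans = 8 * 2 = 16 ms of sending per cycle
W * Ttrans / (Ttrans + RTT) = 16 / 12 = 1.333333
U = min(1, 1.333333) = 1.000000
U% = 100.00%

100.00


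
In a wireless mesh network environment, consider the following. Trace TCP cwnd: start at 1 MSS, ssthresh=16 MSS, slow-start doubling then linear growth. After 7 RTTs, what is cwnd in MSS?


RTT 0: cwnd = 1 MSS (initial)
RTT 1: cwnd = 2 MSS (slow start, doubled)
RTT 2: cwnd = 4 MSS (slow start, doubled)
RTT 3: cwnd = 8 MSS (slow start, doubled)
RTT 4: cwnd = 16 MSS (slow start, doubled)
RTT 5: cwnd = 17 MSS (congestion avoidance, +1)
RTT 6: cwnd = 18 MSS (congestion avoidance, +1)
RTT 7: cwnd = 19 MSS (congestion avoidance, +1)

19


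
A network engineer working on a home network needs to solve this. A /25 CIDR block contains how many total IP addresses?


Given: CIDR prefix /25
Host bits = 32 - 25 = 7
Total addresses = 2^7 = 128

128


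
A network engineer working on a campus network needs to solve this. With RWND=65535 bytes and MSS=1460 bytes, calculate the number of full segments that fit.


Given: RWND = 65535 bytes, MSS = 1460 bytes
Full segments = floor(RWND / MSS)
Full segments = floor(65535 / 1460)
Full segments = floor(44.887) = 44

44


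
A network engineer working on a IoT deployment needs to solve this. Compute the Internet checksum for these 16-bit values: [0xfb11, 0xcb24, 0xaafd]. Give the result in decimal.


Given words: [0xfb11, 0xcb24, 0xaafd]
Step 1: Sum all words
Raw sum = 64273 + 52004 + 43773 = 160050
Step 2: Fold carry: (28978 + 2) = 28980
One's complement = ~28980 & 0xFFFF = 36555

36555


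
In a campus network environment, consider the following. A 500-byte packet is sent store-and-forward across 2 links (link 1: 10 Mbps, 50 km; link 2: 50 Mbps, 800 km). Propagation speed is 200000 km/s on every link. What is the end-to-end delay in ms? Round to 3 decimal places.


Packet = 500 bytes = 4000 bits. Store-and-forward: sum (t_trans + t_prop) per link.
Link 1: t_trans = 4000/(10*10^6) s = 0.4000 ms; t_prop = 50/200000 s = 0.2500 ms; subtotal = 0.6500 ms
Link 2: t_trans = 4000/(50*10^6) s = 0.0800 ms; t_prop = 800/200000 s = 4.0000 ms; subtotal = 4.0800 ms
End-to-end = 0.6500 + 4.0800 = 4.7300 ms -> 4.730 ms (3 dp)

4.730


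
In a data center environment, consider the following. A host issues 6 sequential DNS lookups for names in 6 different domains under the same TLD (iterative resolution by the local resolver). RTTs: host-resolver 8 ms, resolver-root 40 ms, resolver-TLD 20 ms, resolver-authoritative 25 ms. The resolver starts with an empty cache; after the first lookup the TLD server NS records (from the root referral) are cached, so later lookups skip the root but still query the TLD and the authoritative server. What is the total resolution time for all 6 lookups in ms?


Lookup 1 (cold cache): local + root + TLD + auth = 8 + 40 + 20 + 25 = 93 ms
Lookups 2..6 (TLD NS cached -> skip root; new domain -> still ask TLD and auth): local + TLD + auth = 8 + 20 + 25 = 53 ms each
Remaining 5 lookups: 5 * 53 = 265 ms
Total = 93 + 265 = 358 ms

358


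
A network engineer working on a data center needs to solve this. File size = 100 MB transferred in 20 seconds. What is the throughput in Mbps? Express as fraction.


Given: file = 100 MB, time = 20 s
File in Mb = 100 * 8 = 800 Mb
Throughput = 800 / 20 Mbps
Throughput = 40 Mbps

40


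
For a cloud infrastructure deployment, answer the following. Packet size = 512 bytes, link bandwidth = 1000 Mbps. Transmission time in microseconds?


Given: packet = 512 bytes, bandwidth = 1000 Mbps
Packet in bits = 512 * 8 = 4096 bits
Bandwidth = 1000 * 10^6 = 1000000000 bps
Time = 4096 / 1000000000 seconds
Time in us = 4096 * 10^6 / 1000000000 = 4.096

4.096


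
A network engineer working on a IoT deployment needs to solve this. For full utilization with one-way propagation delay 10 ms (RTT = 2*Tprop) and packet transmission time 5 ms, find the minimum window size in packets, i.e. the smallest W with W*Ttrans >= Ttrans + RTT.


Given: Ttrans = 5 ms, RTT = 20 ms (= 2 * Tprop, Tprop = 10 ms)
Time until first ACK returns = Ttrans + RTT = 5 + 20 = 25 ms
Need W * Ttrans >= Ttrans + RTT  ->  W >= (Ttrans + RTT) / Ttrans
(Ttrans + RTT) / Ttrans = 25 / 5 = 5
W_min = ceil(5) = 5

5


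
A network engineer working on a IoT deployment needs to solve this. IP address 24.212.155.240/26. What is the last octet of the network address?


Given: IP = 24.212.155.240, prefix = /26
Subnet mask = 255.255.255.192
Last octet of IP: 240
Last octet of mask: 192
Network last octet = 240 AND 192 = 192

192


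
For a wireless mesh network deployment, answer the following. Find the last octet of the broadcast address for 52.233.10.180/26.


Given: IP = 52.233.10.180, prefix = /26
Host bits = 32 - 26 = 6
Network last octet = 180 AND mask = 128
Host part size = 2^6 - 1 = 63
Broadcast last octet = 128 OR 63 = 191

191


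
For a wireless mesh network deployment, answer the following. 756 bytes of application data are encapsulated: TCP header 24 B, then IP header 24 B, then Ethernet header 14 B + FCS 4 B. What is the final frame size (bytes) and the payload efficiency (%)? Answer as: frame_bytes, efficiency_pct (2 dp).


TCP segment = 756 + 24 = 780 B
IP packet = 780 + 24 = 804 B
Ethernet frame = 804 + 14 + 4 = 822 B
Efficiency = app / frame = 756 / 822 = 0.919708 = 91.9708% -> 91.97% (2 dp)

822, 91.97


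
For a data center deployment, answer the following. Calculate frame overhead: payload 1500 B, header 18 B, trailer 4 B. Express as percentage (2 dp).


Given: payload = 1500 B, header = 18 B, trailer = 4 B
Overhead bytes = header + trailer = 18 + 4 = 22
Total frame = payload + overhead = 1500 + 22 = 1522
Overhead % = 22 / 1522 * 100 = 1.4455% -> 1.45% (2 dp)

1.45


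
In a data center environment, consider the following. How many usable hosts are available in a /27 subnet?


Given: subnet mask /27
Host bits = 32 - 27 = 5
Total addresses = 2^5 = 32
Usable hosts = 32 - 2 (network + broadcast) = 30

30


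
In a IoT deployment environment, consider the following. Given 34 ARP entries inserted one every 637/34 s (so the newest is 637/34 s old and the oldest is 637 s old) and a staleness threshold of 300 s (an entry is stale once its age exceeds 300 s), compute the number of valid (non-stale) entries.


Ages are k * 637/34 s for k = 1..34 (spacing = 18.7353 s).
Entry k is valid iff k * 637/34 <= 300 iff k <= 34 * 300 / 637 = 16.0126
n_valid = floor(16.0126) = 16
(n_stale = 34 - 16 = 18)

16


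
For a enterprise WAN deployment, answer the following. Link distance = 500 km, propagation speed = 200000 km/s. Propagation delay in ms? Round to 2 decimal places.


Given: distance = 500 km, speed = 200000 km/s
Delay = distance / speed = 500 / 200000 seconds
Delay in ms = 500 * 1000 / 200000
Delay = 2.5000 ms
Rounded to 2 dp = 2.50 ms

2.50


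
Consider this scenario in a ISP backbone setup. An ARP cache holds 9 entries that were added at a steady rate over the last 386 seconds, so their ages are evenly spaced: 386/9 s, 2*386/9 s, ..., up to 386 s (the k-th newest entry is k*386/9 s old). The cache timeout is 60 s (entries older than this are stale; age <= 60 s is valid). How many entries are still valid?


Ages are k * 386/9 s for k = 1..9 (spacing = 42.8889 s).
Entry k is valid iff k * 386/9 <= 60 iff k <= 9 * 60 / 386 = 1.3990
n_valid = floor(1.3990) = 1
(n_stale = 9 - 1 = 8)

1


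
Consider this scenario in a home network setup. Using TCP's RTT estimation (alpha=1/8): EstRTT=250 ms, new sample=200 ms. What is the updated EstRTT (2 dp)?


Given: EstRTT = 250 ms, SampleRTT = 200 ms, alpha = 1/8
New EstRTT = (1 - alpha) * EstRTT + alpha * SampleRTT
(7/8) * 250 = 218.75
(1/8) * 200 = 25
New EstRTT = 218.75 + 25 = 243.75 ms -> 243.75 ms (2 dp)

243.75


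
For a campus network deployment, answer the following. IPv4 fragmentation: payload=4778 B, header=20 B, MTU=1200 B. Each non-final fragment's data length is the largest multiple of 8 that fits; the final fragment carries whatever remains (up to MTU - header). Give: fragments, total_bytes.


Max data per non-final fragment = floor((MTU - header)/8)*8 = floor((1200 - 20)/8)*8 = floor(1180/8)*8 = 1176 B
Final fragment needs no 8-byte alignment: it can carry up to MTU - header = 1180 B
Non-final fragments needed = ceil((payload - 1180) / 1176) = ceil(3598/1176) = ceil(3.0595) = 4
Number of fragments = 4 + 1 = 5
Fragment sizes (data): 4 * 1176 B + 74 B (last, 74 <= 1180 OK)
Total bytes sent = payload + n_frags * header = 4778 + 5*20 = 4778 + 100 = 4878 B

5, 4878


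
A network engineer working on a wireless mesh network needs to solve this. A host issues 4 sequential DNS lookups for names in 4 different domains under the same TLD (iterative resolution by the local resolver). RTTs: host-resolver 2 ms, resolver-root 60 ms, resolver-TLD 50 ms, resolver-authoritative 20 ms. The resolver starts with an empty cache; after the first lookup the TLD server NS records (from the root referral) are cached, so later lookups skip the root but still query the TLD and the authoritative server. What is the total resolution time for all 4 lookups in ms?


Lookup 1 (cold cache): local + root + TLD + auth = 2 + 60 + 50 + 20 = 132 ms
Lookups 2..4 (TLD NS cached -> skip root; new domain -> still ask TLD and auth): local + TLD + auth = 2 + 50 + 20 = 72 ms each
Remaining 3 lookups: 3 * 72 = 216 ms
Total = 132 + 216 = 348 ms

348


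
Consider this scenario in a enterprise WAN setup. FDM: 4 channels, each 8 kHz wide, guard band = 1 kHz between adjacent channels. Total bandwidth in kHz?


Given: 4 channels, 8 kHz each, guard = 1 kHz
Channel bandwidth = 4 * 8 = 32 kHz
Guard bands = 3 gaps * 1 kHz = 3 kHz
Total = 32 + 3 = 35 kHz

35


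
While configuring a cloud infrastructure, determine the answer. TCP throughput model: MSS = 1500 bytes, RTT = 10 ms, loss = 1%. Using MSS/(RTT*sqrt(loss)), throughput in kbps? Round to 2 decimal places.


Given: MSS = 1500 bytes, RTT = 10 ms, loss = 1%
RTT in seconds = 10 / 1000 = 0.01
Loss rate = 1% = 0.01
sqrt(loss) = sqrt(0.01) = 0.1
Throughput (bytes/s) = 1500 / (0.01 * 0.1) = 1500000.0000
Throughput (kbps) = 1500000.0000 * 8 / 1000 = 12000.000000 -> 12000.00 kbps (2 dp)

12000.00


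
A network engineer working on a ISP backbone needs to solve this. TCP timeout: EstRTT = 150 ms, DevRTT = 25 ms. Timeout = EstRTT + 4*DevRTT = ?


Given: EstRTT = 150 ms, DevRTT = 25 ms
Timeout = EstRTT + 4 * DevRTT
4 * DevRTT = 4 * 25 = 100
Timeout = 150 + 100 = 250 ms

250


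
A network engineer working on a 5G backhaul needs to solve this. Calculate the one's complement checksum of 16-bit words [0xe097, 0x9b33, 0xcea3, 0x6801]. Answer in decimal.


Given words: [0xe097, 0x9b33, 0xcea3, 0x6801]
Step 1: Sum all words
Raw sum = 57495 + 39731 + 52899 + 26625 = 176750
Step 2: Fold carry: (45678 + 2) = 45680
One's complement = ~45680 & 0xFFFF = 19855

19855


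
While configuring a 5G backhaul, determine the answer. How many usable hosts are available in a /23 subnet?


Given: subnet mask /23
Host bits = 32 - 23 = 9
Total addresses = 2^9 = 512
Usable hosts = 512 - 2 (network + broadcast) = 510

510


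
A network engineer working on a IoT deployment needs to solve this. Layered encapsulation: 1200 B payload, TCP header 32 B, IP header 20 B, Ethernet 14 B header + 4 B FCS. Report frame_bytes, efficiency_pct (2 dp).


TCP segment = 1200 + 32 = 1232 B
IP packet = 1232 + 20 = 1252 B
Ethernet frame = 1252 + 14 + 4 = 1270 B
Efficiency = app / frame = 1200 / 1270 = 0.944882 = 94.4882% -> 94.49% (2 dp)

1270, 94.49


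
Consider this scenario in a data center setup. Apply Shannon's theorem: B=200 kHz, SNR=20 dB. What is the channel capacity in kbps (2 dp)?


Given: B = 200 kHz, SNR = 20 dB
SNR linear = 10^(20/10) = 100
1 + SNR = 101
log2(101) = 6.6582114828
C = 200 * 1000 * 6.6582114828 = 1331642.2966 bps
C = 1331.642297 kbps -> 1331.64 kbps (2 dp)

1331.64


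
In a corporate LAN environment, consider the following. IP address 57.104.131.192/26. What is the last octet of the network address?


Given: IP = 57.104.131.192, prefix = /26
Subnet mask = 255.255.255.192
Last octet of IP: 192
Last octet of mask: 192
Network last octet = 192 AND 192 = 192

192


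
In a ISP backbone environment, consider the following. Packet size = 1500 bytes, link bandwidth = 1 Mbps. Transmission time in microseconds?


Given: packet = 1500 bytes, bandwidth = 1 Mbps
Packet in bits = 1500 * 8 = 12000 bits
Bandwidth = 1 * 10^6 = 1000000 bps
Time = 12000 / 1000000 seconds
Time in us = 12000 * 10^6 / 1000000 = 12000

12000


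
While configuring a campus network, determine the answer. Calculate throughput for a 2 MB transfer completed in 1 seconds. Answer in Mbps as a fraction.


Given: file = 2 MB, time = 1 s
File in Mb = 2 * 8 = 16 Mb
Throughput = 16 / 1 Mbps
Throughput = 16 Mbps

16


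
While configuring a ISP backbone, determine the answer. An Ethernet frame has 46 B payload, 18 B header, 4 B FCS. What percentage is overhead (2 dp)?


Given: payload = 46 B, header = 18 B, trailer = 4 B
Overhead bytes = header + trailer = 18 + 4 = 22
Total frame = payload + overhead = 46 + 22 = 68
Overhead % = 22 / 68 * 100 = 32.3529% -> 32.35% (2 dp)

32.35


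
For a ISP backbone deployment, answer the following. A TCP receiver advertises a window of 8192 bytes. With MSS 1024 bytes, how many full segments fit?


Given: RWND = 8192 bytes, MSS = 1024 bytes
Full segments = floor(RWND / MSS)
Full segments = floor(8192 / 1024)
Full segments = floor(8.0) = 8

8


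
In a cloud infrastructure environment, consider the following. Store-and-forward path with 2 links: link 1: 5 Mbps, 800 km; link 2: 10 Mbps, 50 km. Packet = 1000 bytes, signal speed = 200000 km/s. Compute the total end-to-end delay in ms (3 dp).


Packet = 1000 bytes = 8000 bits. Store-and-forward: sum (t_trans + t_prop) per link.
Link 1: t_trans = 8000/(5*10^6) s = 1.6000 ms; t_prop = 800/200000 s = 4.0000 ms; subtotal = 5.6000 ms
Link 2: t_trans = 8000/(10*10^6) s = 0.8000 ms; t_prop = 50/200000 s = 0.2500 ms; subtotal = 1.0500 ms
End-to-end = 5.6000 + 1.0500 = 6.6500 ms -> 6.650 ms (3 dp)

6.650


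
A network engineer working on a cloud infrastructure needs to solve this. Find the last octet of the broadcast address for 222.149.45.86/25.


Given: IP = 222.149.45.86, prefix = /25
Host bits = 32 - 25 = 7
Network last octet = 86 AND mask = 0
Host part size = 2^7 - 1 = 127
Broadcast last octet = 0 OR 127 = 127

127


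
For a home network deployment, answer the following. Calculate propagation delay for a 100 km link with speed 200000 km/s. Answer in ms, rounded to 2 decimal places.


Given: distance = 100 km, speed = 200000 km/s
Delay = distance / speed = 100 / 200000 seconds
Delay in ms = 100 * 1000 / 200000
Delay = 0.5000 ms
Rounded to 2 dp = 0.50 ms

0.50


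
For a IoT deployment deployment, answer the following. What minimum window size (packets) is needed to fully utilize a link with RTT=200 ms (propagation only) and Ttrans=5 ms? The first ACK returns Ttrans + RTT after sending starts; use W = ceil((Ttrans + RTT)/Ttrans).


Given: Ttrans = 5 ms, RTT = 200 ms (= 2 * Tprop, Tprop = 100 ms)
Time until first ACK returns = Ttrans + RTT = 5 + 200 = 205 ms
Need W * Ttrans >= Ttrans + RTT  ->  W >= (Ttrans + RTT) / Ttrans
(Ttrans + RTT) / Ttrans = 205 / 5 = 41
W_min = ceil(41) = 41

41


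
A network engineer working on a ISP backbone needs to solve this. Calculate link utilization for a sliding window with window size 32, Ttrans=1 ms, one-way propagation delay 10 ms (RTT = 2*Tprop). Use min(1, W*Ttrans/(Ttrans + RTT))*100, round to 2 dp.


Given: W = 32, Ttrans = 1 ms, RTT = 20 ms (= 2 * Tprop, Tprop = 10 ms)
Cycle time = Ttrans + RTT = 1 + 20 = 21 ms (first packet sent until its ACK returns)
W * Ttrans = 32 * 1 = 32 ms of sending per cycle
W * Ttrans / (Ttrans + RTT) = 32 / 21 = 1.523810
U = min(1, 1.523810) = 1.000000
U% = 100.00%

100.00


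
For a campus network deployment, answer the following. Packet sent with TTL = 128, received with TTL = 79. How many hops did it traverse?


Given: initial TTL = 128, received TTL = 79
Hops = initial TTL - received TTL
Hops = 128 - 79 = 49

49


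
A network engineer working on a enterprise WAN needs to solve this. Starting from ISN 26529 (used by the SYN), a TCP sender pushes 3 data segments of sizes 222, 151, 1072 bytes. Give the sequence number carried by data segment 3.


The SYN occupies sequence number ISN = 26529, so the first data byte is ISN + 1 = 26530.
SEQ of data segment i = (ISN + 1) + sum of payload sizes of segments 1..i-1.
Segment 1: SEQ = 26530, payload = 222 bytes
Segment 2: SEQ = 26752, payload = 151 bytes
Segment 3: SEQ = 26903, payload = 1072 bytes
SEQ of segment 3 = 26530 + 222 + 151 = 26903

26903


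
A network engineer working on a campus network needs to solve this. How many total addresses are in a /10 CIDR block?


Given: CIDR prefix /10
Host bits = 32 - 10 = 22
Total addresses = 2^22 = 4194304

4194304


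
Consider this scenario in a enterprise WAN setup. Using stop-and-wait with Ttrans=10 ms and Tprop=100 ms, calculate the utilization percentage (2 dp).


Given: Ttrans = 10 ms, Tprop = 100 ms
RTT = 2 * Tprop = 2 * 100 = 200 ms
U = Ttrans / (Ttrans + RTT)
U = 10 / (10 + 200)
U = 10 / 210 = 0.047619
U% = 4.76%

4.76


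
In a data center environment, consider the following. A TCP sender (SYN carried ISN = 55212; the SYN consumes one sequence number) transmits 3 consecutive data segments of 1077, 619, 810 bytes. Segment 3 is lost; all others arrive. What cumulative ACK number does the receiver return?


SYN uses sequence number 55212; first data byte = ISN + 1 = 55213.
Segment 1: SEQ = 55213, len = 1077 B, covers [55213, 56289]
Segment 2: SEQ = 56290, len = 619 B, covers [56290, 56908]
Segment 3: SEQ = 56909, len = 810 B, covers [56909, 57718] [LOST]
In-order data received: bytes [55213, 56908] (segments 1..2).
Segment 3 missing -> gap begins at byte 56909.
Cumulative ACK = next expected in-order byte = 55213 + 1077 + 619 = 56909

56909


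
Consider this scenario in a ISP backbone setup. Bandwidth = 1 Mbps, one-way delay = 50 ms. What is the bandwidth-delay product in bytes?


Given: bandwidth = 1 Mbps, delay = 50 ms
BDP in bits = 1 * 10^6 * 50 / 1000
BDP in bits = 50000
BDP in bytes = 50000 / 8 = 6250

6250


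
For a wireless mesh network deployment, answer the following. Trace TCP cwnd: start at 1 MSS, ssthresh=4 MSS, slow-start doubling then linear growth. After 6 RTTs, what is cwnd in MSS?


RTT 0: cwnd = 1 MSS (initial)
RTT 1: cwnd = 2 MSS (slow start, doubled)
RTT 2: cwnd = 4 MSS (slow start, doubled)
RTT 3: cwnd = 5 MSS (congestion avoidance, +1)
RTT 4: cwnd = 6 MSS (congestion avoidance, +1)
RTT 5: cwnd = 7 MSS (congestion avoidance, +1)
RTT 6: cwnd = 8 MSS (congestion avoidance, +1)

8


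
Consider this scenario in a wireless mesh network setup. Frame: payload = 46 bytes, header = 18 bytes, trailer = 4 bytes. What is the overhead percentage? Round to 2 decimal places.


Given: payload = 46 B, header = 18 B, trailer = 4 B
Overhead bytes = header + trailer = 18 + 4 = 22
Total frame = payload + overhead = 46 + 22 = 68
Overhead % = 22 / 68 * 100 = 32.3529% -> 32.35% (2 dp)

32.35


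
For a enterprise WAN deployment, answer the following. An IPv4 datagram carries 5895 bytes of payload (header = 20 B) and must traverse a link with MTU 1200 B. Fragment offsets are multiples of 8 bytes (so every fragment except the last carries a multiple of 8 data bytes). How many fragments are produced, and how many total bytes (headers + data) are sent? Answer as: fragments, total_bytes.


Max data per non-final fragment = floor((MTU - header)/8)*8 = floor((1200 - 20)/8)*8 = floor(1180/8)*8 = 1176 B
Final fragment needs no 8-byte alignment: it can carry up to MTU - header = 1180 B
Non-final fragments needed = ceil((payload - 1180) / 1176) = ceil(4715/1176) = ceil(4.0094) = 5
Number of fragments = 5 + 1 = 6
Fragment sizes (data): 5 * 1176 B + 15 B (last, 15 <= 1180 OK)
Total bytes sent = payload + n_frags * header = 5895 + 6*20 = 5895 + 120 = 6015 B

6, 6015


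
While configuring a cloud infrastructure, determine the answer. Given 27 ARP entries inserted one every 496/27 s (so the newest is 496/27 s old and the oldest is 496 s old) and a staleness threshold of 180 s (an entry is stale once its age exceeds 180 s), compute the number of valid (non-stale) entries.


Ages are k * 496/27 s for k = 1..27 (spacing = 18.3704 s).
Entry k is valid iff k * 496/27 <= 180 iff k <= 27 * 180 / 496 = 9.7984
n_valid = floor(9.7984) = 9
(n_stale = 27 - 9 = 18)

9


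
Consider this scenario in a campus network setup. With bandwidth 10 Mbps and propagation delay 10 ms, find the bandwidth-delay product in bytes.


Given: bandwidth = 10 Mbps, delay = 10 ms
BDP in bits = 10 * 10^6 * 10 / 1000
BDP in bits = 100000
BDP in bytes = 100000 / 8 = 12500

12500


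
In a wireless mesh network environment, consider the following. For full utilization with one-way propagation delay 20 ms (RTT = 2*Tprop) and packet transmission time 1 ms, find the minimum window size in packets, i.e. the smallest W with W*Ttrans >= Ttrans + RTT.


Given: Ttrans = 1 ms, RTT = 40 ms (= 2 * Tprop, Tprop = 20 ms)
Time until first ACK returns = Ttrans + RTT = 1 + 40 = 41 ms
Need W * Ttrans >= Ttrans + RTT  ->  W >= (Ttrans + RTT) / Ttrans
(Ttrans + RTT) / Ttrans = 41 / 1 = 41
W_min = ceil(41) = 41

41


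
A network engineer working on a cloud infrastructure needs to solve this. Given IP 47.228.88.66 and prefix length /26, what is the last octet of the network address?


Given: IP = 47.228.88.66, prefix = /26
Subnet mask = 255.255.255.192
Last octet of IP: 66
Last octet of mask: 192
Network last octet = 66 AND 192 = 64

64


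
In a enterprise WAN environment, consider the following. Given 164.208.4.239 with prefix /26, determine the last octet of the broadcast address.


Given: IP = 164.208.4.239, prefix = /26
Host bits = 32 - 26 = 6
Network last octet = 239 AND mask = 192
Host part size = 2^6 - 1 = 63
Broadcast last octet = 192 OR 63 = 255

255


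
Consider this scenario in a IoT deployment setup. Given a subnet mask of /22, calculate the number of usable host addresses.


Given: subnet mask /22
Host bits = 32 - 22 = 10
Total addresses = 2^10 = 1024
Usable hosts = 1024 - 2 (network + broadcast) = 1022

1022


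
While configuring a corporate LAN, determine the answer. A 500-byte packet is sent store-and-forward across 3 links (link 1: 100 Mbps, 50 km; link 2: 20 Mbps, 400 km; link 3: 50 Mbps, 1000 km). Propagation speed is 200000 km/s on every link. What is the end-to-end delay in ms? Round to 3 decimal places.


Packet = 500 bytes = 4000 bits. Store-and-forward: sum (t_trans + t_prop) per link.
Link 1: t_trans = 4000/(100*10^6) s = 0.0400 ms; t_prop = 50/200000 s = 0.2500 ms; subtotal = 0.2900 ms
Link 2: t_trans = 4000/(20*10^6) s = 0.2000 ms; t_prop = 400/200000 s = 2.0000 ms; subtotal = 2.2000 ms
Link 3: t_trans = 4000/(50*10^6) s = 0.0800 ms; t_prop = 1000/200000 s = 5.0000 ms; subtotal = 5.0800 ms
End-to-end = 0.2900 + 2.2000 + 5.0800 = 7.5700 ms -> 7.570 ms (3 dp)

7.570


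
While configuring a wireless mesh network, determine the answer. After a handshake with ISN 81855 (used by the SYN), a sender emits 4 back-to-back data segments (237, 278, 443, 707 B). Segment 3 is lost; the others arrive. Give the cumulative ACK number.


SYN uses sequence number 81855; first data byte = ISN + 1 = 81856.
Segment 1: SEQ = 81856, len = 237 B, covers [81856, 82092]
Segment 2: SEQ = 82093, len = 278 B, covers [82093, 82370]
Segment 3: SEQ = 82371, len = 443 B, covers [82371, 82813] [LOST]
Segment 4: SEQ = 82814, len = 707 B, covers [82814, 83520]
In-order data received: bytes [81856, 82370] (segments 1..2).
Segment 3 missing -> gap begins at byte 82371; later segments buffered out of order.
Cumulative ACK = next expected in-order byte = 81856 + 237 + 278 = 82371

82371


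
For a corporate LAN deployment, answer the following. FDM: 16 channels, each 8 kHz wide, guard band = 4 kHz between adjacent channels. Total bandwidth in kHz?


Given: 16 channels, 8 kHz each, guard = 4 kHz
Channel bandwidth = 16 * 8 = 128 kHz
Guard bands = 15 gaps * 4 kHz = 60 kHz
Total = 128 + 60 = 188 kHz

188


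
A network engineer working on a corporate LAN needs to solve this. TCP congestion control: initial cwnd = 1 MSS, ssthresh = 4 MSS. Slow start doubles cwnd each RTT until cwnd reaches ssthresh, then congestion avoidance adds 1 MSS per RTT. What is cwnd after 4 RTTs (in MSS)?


RTT 0: cwnd = 1 MSS (initial)
RTT 1: cwnd = 2 MSS (slow start, doubled)
RTT 2: cwnd = 4 MSS (slow start, doubled)
RTT 3: cwnd = 5 MSS (congestion avoidance, +1)
RTT 4: cwnd = 6 MSS (congestion avoidance, +1)

6


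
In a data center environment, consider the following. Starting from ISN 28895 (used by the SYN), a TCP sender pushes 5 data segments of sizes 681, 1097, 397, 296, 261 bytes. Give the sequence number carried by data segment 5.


The SYN occupies sequence number ISN = 28895, so the first data byte is ISN + 1 = 28896.
SEQ of data segment i = (ISN + 1) + sum of payload sizes of segments 1..i-1.
Segment 1: SEQ = 28896, payload = 681 bytes
Segment 2: SEQ = 29577, payload = 1097 bytes
Segment 3: SEQ = 30674, payload = 397 bytes
Segment 4: SEQ = 31071, payload = 296 bytes
Segment 5: SEQ = 31367, payload = 261 bytes
SEQ of segment 5 = 28896 + 681 + 1097 + 397 + 296 = 31367

31367


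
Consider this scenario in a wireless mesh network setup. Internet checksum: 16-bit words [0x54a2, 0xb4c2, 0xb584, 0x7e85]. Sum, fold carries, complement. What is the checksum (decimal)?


Given words: [0x54a2, 0xb4c2, 0xb584, 0x7e85]
Step 1: Sum all words
Raw sum = 21666 + 46274 + 46468 + 32389 = 146797
Step 2: Fold carry: (15725 + 2) = 15727
One's complement = ~15727 & 0xFFFF = 49808

49808


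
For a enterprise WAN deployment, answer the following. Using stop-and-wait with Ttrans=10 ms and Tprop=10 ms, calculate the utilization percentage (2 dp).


Given: Ttrans = 10 ms, Tprop = 10 ms
RTT = 2 * Tprop = 2 * 10 = 20 ms
U = Ttrans / (Ttrans + RTT)
U = 10 / (10 + 20)
U = 10 / 30 = 0.333333
U% = 33.33%

33.33


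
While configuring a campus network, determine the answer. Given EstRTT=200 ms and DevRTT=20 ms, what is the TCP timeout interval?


Given: EstRTT = 200 ms, DevRTT = 20 ms
Timeout = EstRTT + 4 * DevRTT
4 * DevRTT = 4 * 20 = 80
Timeout = 200 + 80 = 280 ms

280


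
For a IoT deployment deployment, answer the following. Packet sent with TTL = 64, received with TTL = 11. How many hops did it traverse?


Given: initial TTL = 64, received TTL = 11
Hops = initial TTL - received TTL
Hops = 64 - 11 = 53

53


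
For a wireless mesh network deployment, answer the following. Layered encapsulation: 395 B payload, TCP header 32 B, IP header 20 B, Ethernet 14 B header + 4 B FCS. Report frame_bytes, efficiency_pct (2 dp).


TCP segment = 395 + 32 = 427 B
IP packet = 427 + 20 = 447 B
Ethernet frame = 447 + 14 + 4 = 465 B
Efficiency = app / frame = 395 / 465 = 0.849462 = 84.9462% -> 84.95% (2 dp)

465, 84.95


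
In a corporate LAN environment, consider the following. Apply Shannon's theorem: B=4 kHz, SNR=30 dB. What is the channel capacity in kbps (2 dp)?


Given: B = 4 kHz, SNR = 30 dB
SNR linear = 10^(30/10) = 1000
1 + SNR = 1001
log2(1001) = 9.9672262588
C = 4 * 1000 * 9.9672262588 = 39868.9050 bps
C = 39.868905 kbps -> 39.87 kbps (2 dp)

39.87


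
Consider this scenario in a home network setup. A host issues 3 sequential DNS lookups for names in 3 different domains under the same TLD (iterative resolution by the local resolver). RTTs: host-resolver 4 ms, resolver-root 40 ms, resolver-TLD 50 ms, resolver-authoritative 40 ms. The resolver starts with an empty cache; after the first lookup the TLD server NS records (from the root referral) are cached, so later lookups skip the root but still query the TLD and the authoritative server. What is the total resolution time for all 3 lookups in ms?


Lookup 1 (cold cache): local + root + TLD + auth = 4 + 40 + 50 + 40 = 134 ms
Lookups 2..3 (TLD NS cached -> skip root; new domain -> still ask TLD and auth): local + TLD + auth = 4 + 50 + 40 = 94 ms each
Remaining 2 lookups: 2 * 94 = 188 ms
Total = 134 + 188 = 322 ms

322


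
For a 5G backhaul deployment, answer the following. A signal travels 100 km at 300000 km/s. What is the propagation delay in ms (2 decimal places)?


Given: distance = 100 km, speed = 300000 km/s
Delay = distance / speed = 100 / 300000 seconds
Delay in ms = 100 * 1000 / 300000
Delay = 0.3333 ms
Rounded to 2 dp = 0.33 ms

0.33


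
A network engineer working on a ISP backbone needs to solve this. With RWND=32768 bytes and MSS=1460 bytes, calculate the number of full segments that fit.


Given: RWND = 32768 bytes, MSS = 1460 bytes
Full segments = floor(RWND / MSS)
Full segments = floor(32768 / 1460)
Full segments = floor(22.4438) = 22

22


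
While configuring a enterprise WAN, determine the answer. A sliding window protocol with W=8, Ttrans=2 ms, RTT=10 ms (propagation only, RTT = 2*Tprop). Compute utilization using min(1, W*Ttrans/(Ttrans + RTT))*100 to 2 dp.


Given: W = 8, Ttrans = 2 ms, RTT = 10 ms (= 2 * Tprop, Tprop = 5 ms)
Cycle time = Ttrans + RTT = 2 + 10 = 12 ms (first packet sent until its ACK returns)
W * Ttrans = 8 * 2 = 16 ms of sending per cycle
W * Ttrans / (Ttrans + RTT) = 16 / 12 = 1.333333
U = min(1, 1.333333) = 1.000000
U% = 100.00%

100.00


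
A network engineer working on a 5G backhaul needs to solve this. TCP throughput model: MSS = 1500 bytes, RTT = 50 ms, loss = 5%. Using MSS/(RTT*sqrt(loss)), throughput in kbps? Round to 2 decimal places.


Given: MSS = 1500 bytes, RTT = 50 ms, loss = 5%
RTT in seconds = 50 / 1000 = 0.05
Loss rate = 5% = 0.05
sqrt(loss) = sqrt(0.05) = 0.223606797750
Throughput (bytes/s) = 1500 / (0.05 * 0.223606797750) = 134164.0786
Throughput (kbps) = 134164.0786 * 8 / 1000 = 1073.312629 -> 1073.31 kbps (2 dp)

1073.31


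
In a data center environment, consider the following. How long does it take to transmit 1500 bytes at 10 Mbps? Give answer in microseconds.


Given: packet = 1500 bytes, bandwidth = 10 Mbps
Packet in bits = 1500 * 8 = 12000 bits
Bandwidth = 10 * 10^6 = 10000000 bps
Time = 12000 / 10000000 seconds
Time in us = 12000 * 10^6 / 10000000 = 1200

1200
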